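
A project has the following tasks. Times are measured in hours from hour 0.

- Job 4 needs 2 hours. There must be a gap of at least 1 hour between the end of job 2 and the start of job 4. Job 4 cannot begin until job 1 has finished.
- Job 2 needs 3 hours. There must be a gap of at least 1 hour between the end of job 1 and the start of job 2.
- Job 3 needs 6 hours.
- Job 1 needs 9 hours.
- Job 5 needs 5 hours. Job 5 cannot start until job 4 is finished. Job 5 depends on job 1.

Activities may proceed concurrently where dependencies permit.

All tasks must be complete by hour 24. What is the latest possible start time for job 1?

3

Job 5 has no dependents, so it just needs to finish by hour 24. Starting by 24 − 5 = hour 19 achieves that.
Job 4 has to be done before job 5 (must start by hour 19). That means finishing by hour 19, i.e. starting by 19 − 2 = hour 17.
Job 2 has to be done before job 4 (must start by hour 17, minus 1-hour gap → hour 16). That means finishing by hour 16, i.e. starting by 16 − 3 = hour 13.
Job 1 feeds job 2 (must start by hour 13, minus 1-hour gap → hour 12); job 4 (must start by hour 17); job 5 (must start by hour 19). Taking the minimum, job 1 must finish by hour 12 and start by 12 − 9 = hour 3.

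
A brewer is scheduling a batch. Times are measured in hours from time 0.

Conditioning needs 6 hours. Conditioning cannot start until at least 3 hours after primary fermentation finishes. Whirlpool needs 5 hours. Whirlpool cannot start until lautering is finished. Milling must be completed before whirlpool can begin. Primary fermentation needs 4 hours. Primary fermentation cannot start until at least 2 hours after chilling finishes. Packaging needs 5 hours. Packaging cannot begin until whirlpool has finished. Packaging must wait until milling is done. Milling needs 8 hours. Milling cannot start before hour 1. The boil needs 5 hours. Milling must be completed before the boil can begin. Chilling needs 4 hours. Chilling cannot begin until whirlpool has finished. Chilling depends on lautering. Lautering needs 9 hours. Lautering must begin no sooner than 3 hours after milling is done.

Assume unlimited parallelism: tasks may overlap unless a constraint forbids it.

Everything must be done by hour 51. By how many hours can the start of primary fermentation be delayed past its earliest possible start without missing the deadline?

After its own release at hour 1, milling can start at hour 1 and finishes at hour 9.
After milling (finishes hour 9, plus 3-hour gap → hour 12), lautering can start at hour 12 and finishes at hour 21.
Whirlpool cannot start until lautering (finishes hour 21); milling (finishes hour 9). The controlling bound is hour 21, so whirlpool finishes at 21 + 5 = hour 26.
For chilling: whirlpool (finishes hour 26); lautering (finishes hour 21). Taking the maximum gives a start of hour 26, and it finishes at 26 + 4 = hour 30.
Primary fermentation cannot begin until chilling (finishes hour 30, plus 2-hour gap → hour 32). It runs from hour 32 to 32 + 4 = hour 36.

Working backward from the deadline:
To finish by hour 51, conditioning (duration 6) must start no later than hour 45.
Primary fermentation feeds into conditioning (must start by hour 45, minus 3-hour gap → hour 42); so primary fermentation must finish by hour 42 and therefore start by hour 38.
So primary fermentation can start as early as hour 32 and as late as hour 38, giving 38 − 32 = 6 hours of slack.

6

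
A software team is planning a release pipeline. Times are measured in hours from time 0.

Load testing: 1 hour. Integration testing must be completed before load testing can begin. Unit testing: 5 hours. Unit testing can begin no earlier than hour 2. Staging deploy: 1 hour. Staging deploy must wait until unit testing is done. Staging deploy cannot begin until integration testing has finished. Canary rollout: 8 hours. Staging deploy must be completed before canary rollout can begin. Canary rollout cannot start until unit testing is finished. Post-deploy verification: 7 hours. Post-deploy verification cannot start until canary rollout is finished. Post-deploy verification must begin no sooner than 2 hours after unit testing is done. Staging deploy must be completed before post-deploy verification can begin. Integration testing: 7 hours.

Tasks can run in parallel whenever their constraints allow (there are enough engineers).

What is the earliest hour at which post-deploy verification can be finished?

Nothing blocks integration testing, so it runs from hour 0 to hour 7.
Unit testing cannot begin until its own release at hour 2. It runs from hour 2 to 2 + 5 = hour 7.
Staging deploy cannot start until unit testing (finishes hour 7); integration testing (finishes hour 7). The controlling bound is hour 7, so staging deploy finishes at 7 + 1 = hour 8.
For canary rollout: staging deploy (finishes hour 8); unit testing (finishes hour 7). Taking the maximum gives a start of hour 8, and it finishes at 8 + 8 = hour 16.
Post-deploy verification cannot start until canary rollout (finishes hour 16); unit testing (finishes hour 7, plus 2-hour gap → hour 9); staging deploy (finishes hour 8). The controlling bound is hour 16, so post-deploy verification finishes at 16 + 7 = hour 23.

23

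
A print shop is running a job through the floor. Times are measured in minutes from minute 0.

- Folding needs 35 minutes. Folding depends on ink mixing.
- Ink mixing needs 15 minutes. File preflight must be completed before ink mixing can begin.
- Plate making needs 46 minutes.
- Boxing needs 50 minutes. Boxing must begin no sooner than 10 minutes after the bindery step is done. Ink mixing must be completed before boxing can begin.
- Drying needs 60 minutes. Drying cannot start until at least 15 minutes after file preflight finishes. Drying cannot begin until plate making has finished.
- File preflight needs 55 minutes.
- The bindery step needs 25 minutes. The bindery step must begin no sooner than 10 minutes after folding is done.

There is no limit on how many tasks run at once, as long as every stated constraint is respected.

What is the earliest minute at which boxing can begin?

File preflight has no prerequisites, so it starts at minute 0 and finishes at minute 55.
Ink mixing waits on file preflight (finishes minute 55), so it starts at minute 55 and finishes at 55 + 15 = minute 70.
Folding cannot begin until ink mixing (finishes minute 70). It runs from minute 70 to 70 + 35 = minute 105.
The bindery step cannot begin until folding (finishes minute 105, plus 10-minute gap → minute 115). It runs from minute 115 to 115 + 25 = minute 140.
Boxing waits on the bindery step (finishes minute 140, plus 10-minute gap → minute 150); ink mixing (finishes minute 70). The latest of these is minute 150, which is the earliest boxing can start.

150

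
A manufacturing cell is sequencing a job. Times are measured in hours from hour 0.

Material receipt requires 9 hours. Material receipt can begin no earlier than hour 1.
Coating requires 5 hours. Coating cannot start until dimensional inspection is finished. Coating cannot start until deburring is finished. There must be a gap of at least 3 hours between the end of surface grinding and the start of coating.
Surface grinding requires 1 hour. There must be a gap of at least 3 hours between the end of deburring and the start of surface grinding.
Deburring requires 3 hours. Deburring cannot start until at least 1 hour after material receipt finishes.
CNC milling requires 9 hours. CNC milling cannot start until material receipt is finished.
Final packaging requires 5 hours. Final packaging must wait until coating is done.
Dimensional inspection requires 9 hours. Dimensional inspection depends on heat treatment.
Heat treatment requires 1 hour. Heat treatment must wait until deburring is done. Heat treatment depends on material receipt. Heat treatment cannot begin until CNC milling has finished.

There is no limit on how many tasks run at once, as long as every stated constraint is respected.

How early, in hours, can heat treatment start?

19

After its own release at hour 1, material receipt can start at hour 1 and finishes at hour 10.
After material receipt (finishes hour 10), CNC milling can start at hour 10 and finishes at hour 19.
Deburring cannot begin until material receipt (finishes hour 10, plus 1-hour gap → hour 11). It runs from hour 11 to 11 + 3 = hour 14.
Heat treatment waits on deburring (finishes hour 14); material receipt (finishes hour 10); CNC milling (finishes hour 19). The latest of these is hour 19, which is the earliest heat treatment can start.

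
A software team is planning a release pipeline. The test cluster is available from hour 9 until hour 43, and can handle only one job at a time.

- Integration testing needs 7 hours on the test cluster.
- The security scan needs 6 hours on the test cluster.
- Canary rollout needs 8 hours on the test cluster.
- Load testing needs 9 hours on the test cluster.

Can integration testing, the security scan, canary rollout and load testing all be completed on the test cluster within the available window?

The test cluster window is 43 − 9 = 34 hours.
Running back to back, the jobs need 7 + 6 + 8 + 9 = 30 hours on the test cluster.
Since 30 ≤ 34, they fit within the window.

Yes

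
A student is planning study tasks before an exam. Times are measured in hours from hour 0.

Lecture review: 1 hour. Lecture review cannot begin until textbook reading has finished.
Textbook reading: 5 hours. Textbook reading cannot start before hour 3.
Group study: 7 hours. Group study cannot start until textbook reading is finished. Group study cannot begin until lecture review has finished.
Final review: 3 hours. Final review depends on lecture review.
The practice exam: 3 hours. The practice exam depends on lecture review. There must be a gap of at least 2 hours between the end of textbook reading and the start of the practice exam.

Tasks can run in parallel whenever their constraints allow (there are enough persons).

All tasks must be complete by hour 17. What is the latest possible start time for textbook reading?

4

The practice exam must finish by hour 17; it takes 3 hours, so it must start by 17 − 3 = hour 14.
Group study must finish by hour 17; it takes 7 hours, so it must start by 17 − 7 = hour 10.
Final review must finish by hour 17; it takes 3 hours, so it must start by 17 − 3 = hour 14.
Lecture review feeds the practice exam (must start by hour 14); group study (must start by hour 10); final review (must start by hour 14). Taking the minimum, lecture review must finish by hour 10 and start by 10 − 1 = hour 9.
For textbook reading: lecture review (must start by hour 9); the practice exam (must start by hour 14, minus 2-hour gap → hour 12); group study (must start by hour 10). The most restrictive is hour 9; with a 5-hour duration, textbook reading must start by hour 4.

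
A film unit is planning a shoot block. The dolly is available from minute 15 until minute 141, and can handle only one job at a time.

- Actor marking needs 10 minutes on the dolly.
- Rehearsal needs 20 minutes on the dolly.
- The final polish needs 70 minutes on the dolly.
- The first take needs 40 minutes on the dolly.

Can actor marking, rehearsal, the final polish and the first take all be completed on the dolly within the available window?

No

The dolly window is 141 − 15 = 126 minutes.
Running back to back, the jobs need 10 + 20 + 70 + 40 = 140 minutes on the dolly.
Since 140 > 126, they cannot all fit.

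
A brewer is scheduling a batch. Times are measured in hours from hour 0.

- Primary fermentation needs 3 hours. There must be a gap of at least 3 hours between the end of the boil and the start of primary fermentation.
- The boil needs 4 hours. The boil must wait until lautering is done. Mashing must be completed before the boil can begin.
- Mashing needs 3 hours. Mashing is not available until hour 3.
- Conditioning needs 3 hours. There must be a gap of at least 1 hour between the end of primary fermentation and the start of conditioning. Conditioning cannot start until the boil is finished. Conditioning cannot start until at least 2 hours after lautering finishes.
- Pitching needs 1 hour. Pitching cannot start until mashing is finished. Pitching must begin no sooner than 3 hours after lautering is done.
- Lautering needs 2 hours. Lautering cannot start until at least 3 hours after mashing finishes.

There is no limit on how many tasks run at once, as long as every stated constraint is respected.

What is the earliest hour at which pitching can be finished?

15

Mashing cannot begin until its own release at hour 3. It runs from hour 3 to 3 + 3 = hour 6.
Lautering cannot begin until mashing (finishes hour 6, plus 3-hour gap → hour 9). It runs from hour 9 to 9 + 2 = hour 11.
Pitching cannot start until mashing (finishes hour 6); lautering (finishes hour 11, plus 3-hour gap → hour 14). The controlling bound is hour 14, so pitching finishes at 14 + 1 = hour 15.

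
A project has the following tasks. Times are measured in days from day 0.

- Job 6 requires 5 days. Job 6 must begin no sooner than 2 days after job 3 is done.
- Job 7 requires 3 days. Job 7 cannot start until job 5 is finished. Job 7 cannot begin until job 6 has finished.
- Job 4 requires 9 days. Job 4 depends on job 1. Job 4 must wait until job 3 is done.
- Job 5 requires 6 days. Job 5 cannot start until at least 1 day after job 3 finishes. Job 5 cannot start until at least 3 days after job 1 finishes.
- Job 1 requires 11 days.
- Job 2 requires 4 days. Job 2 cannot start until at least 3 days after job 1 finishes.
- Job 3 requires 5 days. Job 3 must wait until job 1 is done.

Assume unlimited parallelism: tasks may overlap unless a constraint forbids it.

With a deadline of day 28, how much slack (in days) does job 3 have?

Job 1 can start immediately at day 0; it finishes at day 11.
Job 3 cannot begin until job 1 (finishes day 11). It runs from day 11 to 11 + 5 = day 16.

Working backward from the deadline:
Job 4 has no dependents, so it just needs to finish by day 28. Starting by 28 − 9 = day 19 achieves that.
Job 7 has no dependents, so it just needs to finish by day 28. Starting by 28 − 3 = day 25 achieves that.
Job 5 has to be done before job 7 (must start by day 25). That means finishing by day 25, i.e. starting by 25 − 6 = day 19.
Job 6 has to be done before job 7 (must start by day 25). That means finishing by day 25, i.e. starting by 25 − 5 = day 20.
Job 3 has several dependents: job 4 (must start by day 19); job 5 (must start by day 19, minus 1-day gap → day 18); job 6 (must start by day 20, minus 2-day gap → day 18). The earliest of those limits is day 18, so job 3 must start by 18 − 5 = day 13.
So job 3 can start as early as day 11 and as late as day 13, giving 13 − 11 = 2 days of slack.

2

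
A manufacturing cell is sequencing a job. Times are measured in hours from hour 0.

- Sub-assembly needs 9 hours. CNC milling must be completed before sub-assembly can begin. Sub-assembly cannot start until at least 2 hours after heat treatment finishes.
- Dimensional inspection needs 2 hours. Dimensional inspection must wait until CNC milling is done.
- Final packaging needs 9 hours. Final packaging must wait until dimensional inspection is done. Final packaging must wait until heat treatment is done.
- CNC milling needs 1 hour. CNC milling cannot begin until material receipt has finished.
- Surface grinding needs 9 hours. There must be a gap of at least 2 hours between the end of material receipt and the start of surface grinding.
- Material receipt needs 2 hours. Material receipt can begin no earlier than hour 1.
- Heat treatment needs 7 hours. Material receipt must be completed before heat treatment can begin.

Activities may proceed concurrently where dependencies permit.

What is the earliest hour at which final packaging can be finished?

After its own release at hour 1, material receipt can start at hour 1 and finishes at hour 3.
Heat treatment cannot begin until material receipt (finishes hour 3). It runs from hour 3 to 3 + 7 = hour 10.
After material receipt (finishes hour 3), CNC milling can start at hour 3 and finishes at hour 4.
Dimensional inspection waits on CNC milling (finishes hour 4), so it starts at hour 4 and finishes at 4 + 2 = hour 6.
Final packaging cannot start until dimensional inspection (finishes hour 6); heat treatment (finishes hour 10). The controlling bound is hour 10, so final packaging finishes at 10 + 9 = hour 19.

19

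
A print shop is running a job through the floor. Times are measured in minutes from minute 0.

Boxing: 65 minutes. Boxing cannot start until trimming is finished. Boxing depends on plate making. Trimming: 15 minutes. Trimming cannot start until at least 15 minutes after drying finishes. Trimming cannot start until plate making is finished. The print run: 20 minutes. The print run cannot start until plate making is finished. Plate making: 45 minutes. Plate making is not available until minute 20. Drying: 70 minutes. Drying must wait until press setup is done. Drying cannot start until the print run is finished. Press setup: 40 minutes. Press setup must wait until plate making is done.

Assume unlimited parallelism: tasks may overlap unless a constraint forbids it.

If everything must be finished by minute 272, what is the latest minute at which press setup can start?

To finish by minute 272, boxing (duration 65) must start no later than minute 207.
Since boxing (must start by minute 207) depends on it, trimming must finish by minute 207. Backing off its 15-minute duration gives a latest start of minute 192.
Since trimming (must start by minute 192, minus 15-minute gap → minute 177) depends on it, drying must finish by minute 177. Backing off its 70-minute duration gives a latest start of minute 107.
Press setup must finish before drying (must start by minute 107). With a 40-minute duration, press setup must start by 107 − 40 = minute 67.

67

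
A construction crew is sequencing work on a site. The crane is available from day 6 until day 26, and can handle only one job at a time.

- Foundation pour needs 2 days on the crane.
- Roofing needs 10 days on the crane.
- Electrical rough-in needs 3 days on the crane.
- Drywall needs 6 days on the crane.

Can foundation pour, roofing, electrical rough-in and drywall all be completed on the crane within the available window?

No

The crane window is 26 − 6 = 20 days.
Running back to back, the jobs need 2 + 10 + 3 + 6 = 21 days on the crane.
Since 21 > 20, they cannot all fit.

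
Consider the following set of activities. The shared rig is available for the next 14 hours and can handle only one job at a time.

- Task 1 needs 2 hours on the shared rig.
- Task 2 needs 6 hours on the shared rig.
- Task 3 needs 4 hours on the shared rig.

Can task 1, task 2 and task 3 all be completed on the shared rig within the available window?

Yes

Running back to back, the jobs need 2 + 6 + 4 = 12 hours on the shared rig.
Since 12 ≤ 14, they fit within the window.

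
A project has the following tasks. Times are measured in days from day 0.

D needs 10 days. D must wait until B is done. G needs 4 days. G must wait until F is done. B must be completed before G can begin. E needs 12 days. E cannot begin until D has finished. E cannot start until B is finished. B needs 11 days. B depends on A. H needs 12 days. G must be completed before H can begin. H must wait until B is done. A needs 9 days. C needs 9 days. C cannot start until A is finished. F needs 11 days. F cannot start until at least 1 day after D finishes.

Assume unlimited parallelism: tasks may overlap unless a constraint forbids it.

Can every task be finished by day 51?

No

A has no prerequisites, so it starts at day 0 and finishes at day 9.
After A (finishes day 9), C can start at day 9 and finishes at day 18.
After A (finishes day 9), B can start at day 9 and finishes at day 20.
D cannot begin until B (finishes day 20). It runs from day 20 to 20 + 10 = day 30.
F cannot begin until D (finishes day 30, plus 1-day gap → day 31). It runs from day 31 to 31 + 11 = day 42.
For G: F (finishes day 42); B (finishes day 20). Taking the maximum gives a start of day 42, and it finishes at 42 + 4 = day 46.
H cannot start until G (finishes day 46); B (finishes day 20). The controlling bound is day 46, so H finishes at 46 + 12 = day 58.
For E: D (finishes day 30); B (finishes day 20). Taking the maximum gives a start of day 30, and it finishes at 30 + 12 = day 42.
The earliest everything can be done is day 58, which is after the deadline of 51, so it is not possible.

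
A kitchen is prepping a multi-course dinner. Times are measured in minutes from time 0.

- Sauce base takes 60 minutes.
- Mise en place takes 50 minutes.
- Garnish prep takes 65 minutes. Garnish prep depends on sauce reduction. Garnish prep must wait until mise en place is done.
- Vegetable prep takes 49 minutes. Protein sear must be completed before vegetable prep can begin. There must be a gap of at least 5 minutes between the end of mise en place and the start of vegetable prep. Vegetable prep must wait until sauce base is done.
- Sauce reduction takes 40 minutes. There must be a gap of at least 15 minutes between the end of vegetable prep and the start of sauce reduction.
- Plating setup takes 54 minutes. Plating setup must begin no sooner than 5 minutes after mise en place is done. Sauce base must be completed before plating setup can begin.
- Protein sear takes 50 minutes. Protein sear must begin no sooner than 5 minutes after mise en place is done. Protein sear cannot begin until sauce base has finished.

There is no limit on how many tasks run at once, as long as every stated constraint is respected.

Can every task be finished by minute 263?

Nothing blocks sauce base, so it runs from minute 0 to minute 60.
Mise en place has no prerequisites, so it starts at minute 0 and finishes at minute 50.
Plating setup cannot start until mise en place (finishes minute 50, plus 5-minute gap → minute 55); sauce base (finishes minute 60). The controlling bound is minute 60, so plating setup finishes at 60 + 54 = minute 114.
For protein sear: mise en place (finishes minute 50, plus 5-minute gap → minute 55); sauce base (finishes minute 60). Taking the maximum gives a start of minute 60, and it finishes at 60 + 50 = minute 110.
For vegetable prep: protein sear (finishes minute 110); mise en place (finishes minute 50, plus 5-minute gap → minute 55); sauce base (finishes minute 60). Taking the maximum gives a start of minute 110, and it finishes at 110 + 49 = minute 159.
After vegetable prep (finishes minute 159, plus 15-minute gap → minute 174), sauce reduction can start at minute 174 and finishes at minute 214.
Garnish prep has to wait for sauce reduction (finishes minute 214); mise en place (finishes minute 50). The latest of these is minute 214, so garnish prep runs minute 214 to 214 + 65 = minute 279.
The earliest everything can be done is minute 279, which is after the deadline of 263, so it is not possible.

No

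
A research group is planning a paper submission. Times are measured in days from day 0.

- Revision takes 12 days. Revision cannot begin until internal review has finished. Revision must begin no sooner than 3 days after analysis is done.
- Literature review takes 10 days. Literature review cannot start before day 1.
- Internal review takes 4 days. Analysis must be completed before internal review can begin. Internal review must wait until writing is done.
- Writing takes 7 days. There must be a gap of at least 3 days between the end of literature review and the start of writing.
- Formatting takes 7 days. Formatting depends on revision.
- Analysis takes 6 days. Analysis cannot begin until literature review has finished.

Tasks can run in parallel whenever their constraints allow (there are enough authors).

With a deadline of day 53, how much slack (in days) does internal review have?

9

After its own release at day 1, literature review can start at day 1 and finishes at day 11.
After literature review (finishes day 11, plus 3-day gap → day 14), writing can start at day 14 and finishes at day 21.
Analysis waits on literature review (finishes day 11), so it starts at day 11 and finishes at 11 + 6 = day 17.
For internal review: analysis (finishes day 17); writing (finishes day 21). Taking the maximum gives a start of day 21, and it finishes at 21 + 4 = day 25.

Working backward from the deadline:
Formatting has no dependents, so it just needs to finish by day 53. Starting by 53 − 7 = day 46 achieves that.
Revision feeds into formatting (must start by day 46); so revision must finish by day 46 and therefore start by day 34.
Internal review feeds into revision (must start by day 34); so internal review must finish by day 34 and therefore start by day 30.
So internal review can start as early as day 21 and as late as day 30, giving 30 − 21 = 9 days of slack.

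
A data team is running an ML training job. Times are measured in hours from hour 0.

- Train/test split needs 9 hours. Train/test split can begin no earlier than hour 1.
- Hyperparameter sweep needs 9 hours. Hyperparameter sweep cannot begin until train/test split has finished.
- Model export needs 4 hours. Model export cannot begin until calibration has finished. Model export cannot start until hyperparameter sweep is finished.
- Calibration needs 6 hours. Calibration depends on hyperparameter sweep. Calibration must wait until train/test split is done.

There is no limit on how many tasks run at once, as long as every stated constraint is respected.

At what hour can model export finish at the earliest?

29

After its own release at hour 1, train/test split can start at hour 1 and finishes at hour 10.
After train/test split (finishes hour 10), hyperparameter sweep can start at hour 10 and finishes at hour 19.
Calibration needs all of hyperparameter sweep (finishes hour 19); train/test split (finishes hour 10). That puts its earliest start at hour 19; it finishes at 19 + 6 = hour 25.
Model export cannot start until calibration (finishes hour 25); hyperparameter sweep (finishes hour 19). The controlling bound is hour 25, so model export finishes at 25 + 4 = hour 29.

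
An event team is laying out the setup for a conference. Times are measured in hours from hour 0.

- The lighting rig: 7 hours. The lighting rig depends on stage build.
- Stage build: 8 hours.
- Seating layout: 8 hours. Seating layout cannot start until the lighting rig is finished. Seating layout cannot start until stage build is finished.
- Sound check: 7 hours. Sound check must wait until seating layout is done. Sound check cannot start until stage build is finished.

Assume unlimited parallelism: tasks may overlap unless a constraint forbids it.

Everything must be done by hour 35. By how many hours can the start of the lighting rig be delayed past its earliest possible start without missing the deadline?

5

Stage build can start immediately at hour 0; it finishes at hour 8.
After stage build (finishes hour 8), the lighting rig can start at hour 8 and finishes at hour 15.

Working backward from the deadline:
To finish by hour 35, sound check (duration 7) must start no later than hour 28.
Since sound check (must start by hour 28) depends on it, seating layout must finish by hour 28. Backing off its 8-hour duration gives a latest start of hour 20.
The lighting rig has to be done before seating layout (must start by hour 20). That means finishing by hour 20, i.e. starting by 20 − 7 = hour 13.
So the lighting rig can start as early as hour 8 and as late as hour 13, giving 13 − 8 = 5 hours of slack.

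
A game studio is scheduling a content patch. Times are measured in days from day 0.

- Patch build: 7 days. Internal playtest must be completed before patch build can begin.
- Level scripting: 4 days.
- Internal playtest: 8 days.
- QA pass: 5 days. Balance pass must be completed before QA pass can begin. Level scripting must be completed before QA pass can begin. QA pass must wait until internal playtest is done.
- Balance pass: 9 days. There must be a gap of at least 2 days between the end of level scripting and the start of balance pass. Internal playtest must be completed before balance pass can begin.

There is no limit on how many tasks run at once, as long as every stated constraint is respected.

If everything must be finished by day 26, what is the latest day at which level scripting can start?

6

QA pass has no dependents, so it just needs to finish by day 26. Starting by 26 − 5 = day 21 achieves that.
Since QA pass (must start by day 21) depends on it, balance pass must finish by day 21. Backing off its 9-day duration gives a latest start of day 12.
Level scripting feeds balance pass (must start by day 12, minus 2-day gap → day 10); QA pass (must start by day 21). Taking the minimum, level scripting must finish by day 10 and start by 10 − 4 = day 6.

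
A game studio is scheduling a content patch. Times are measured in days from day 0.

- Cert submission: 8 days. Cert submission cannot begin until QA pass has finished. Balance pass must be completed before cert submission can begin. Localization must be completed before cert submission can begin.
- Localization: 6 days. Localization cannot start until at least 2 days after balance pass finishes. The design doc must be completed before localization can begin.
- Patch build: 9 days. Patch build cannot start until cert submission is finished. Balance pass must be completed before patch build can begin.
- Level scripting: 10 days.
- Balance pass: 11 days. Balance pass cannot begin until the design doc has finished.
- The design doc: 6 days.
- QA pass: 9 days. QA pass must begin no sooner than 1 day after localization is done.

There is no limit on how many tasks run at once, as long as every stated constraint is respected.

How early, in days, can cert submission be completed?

The design doc has no prerequisites, so it starts at day 0 and finishes at day 6.
Balance pass waits on the design doc (finishes day 6), so it starts at day 6 and finishes at 6 + 11 = day 17.
Localization needs all of balance pass (finishes day 17, plus 2-day gap → day 19); the design doc (finishes day 6). That puts its earliest start at day 19; it finishes at 19 + 6 = day 25.
QA pass waits on localization (finishes day 25, plus 1-day gap → day 26), so it starts at day 26 and finishes at 26 + 9 = day 35.
For cert submission: QA pass (finishes day 35); balance pass (finishes day 17); localization (finishes day 25). Taking the maximum gives a start of day 35, and it finishes at 35 + 8 = day 43.

43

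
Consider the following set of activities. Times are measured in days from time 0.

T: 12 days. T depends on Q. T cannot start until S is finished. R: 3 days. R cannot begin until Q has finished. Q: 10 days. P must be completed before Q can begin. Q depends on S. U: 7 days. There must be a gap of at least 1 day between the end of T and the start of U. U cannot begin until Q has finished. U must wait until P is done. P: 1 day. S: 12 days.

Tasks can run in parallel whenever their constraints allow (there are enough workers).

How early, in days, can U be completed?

S has no prerequisites, so it starts at day 0 and finishes at day 12.
P can start immediately at day 0; it finishes at day 1.
For Q: P (finishes day 1); S (finishes day 12). Taking the maximum gives a start of day 12, and it finishes at 12 + 10 = day 22.
T cannot start until Q (finishes day 22); S (finishes day 12). The controlling bound is day 22, so T finishes at 22 + 12 = day 34.
U has to wait for T (finishes day 34, plus 1-day gap → day 35); Q (finishes day 22); P (finishes day 1). The latest of these is day 35, so U runs day 35 to 35 + 7 = day 42.

42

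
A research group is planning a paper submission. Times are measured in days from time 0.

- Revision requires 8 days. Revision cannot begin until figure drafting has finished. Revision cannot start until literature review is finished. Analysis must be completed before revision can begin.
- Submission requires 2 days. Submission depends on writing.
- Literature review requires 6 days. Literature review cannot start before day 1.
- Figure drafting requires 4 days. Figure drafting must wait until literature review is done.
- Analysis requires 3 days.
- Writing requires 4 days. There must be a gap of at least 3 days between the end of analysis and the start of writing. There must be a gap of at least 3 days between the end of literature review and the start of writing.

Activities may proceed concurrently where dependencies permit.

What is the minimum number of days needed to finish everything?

19

Analysis has no prerequisites, so it starts at day 0 and finishes at day 3.
After its own release at day 1, literature review can start at day 1 and finishes at day 7.
Writing has to wait for analysis (finishes day 3, plus 3-day gap → day 6); literature review (finishes day 7, plus 3-day gap → day 10). The latest of these is day 10, so writing runs day 10 to 10 + 4 = day 14.
After writing (finishes day 14), submission can start at day 14 and finishes at day 16.
Figure drafting waits on literature review (finishes day 7), so it starts at day 7 and finishes at 7 + 4 = day 11.
Revision needs all of figure drafting (finishes day 11); literature review (finishes day 7); analysis (finishes day 3). That puts its earliest start at day 11; it finishes at 11 + 8 = day 19.
All tasks are finished once the last one completes. Finish times: Literature review at 7, Analysis at 3, Figure drafting at 11, Writing at 14, Revision at 19, Submission at 16. The latest is day 19.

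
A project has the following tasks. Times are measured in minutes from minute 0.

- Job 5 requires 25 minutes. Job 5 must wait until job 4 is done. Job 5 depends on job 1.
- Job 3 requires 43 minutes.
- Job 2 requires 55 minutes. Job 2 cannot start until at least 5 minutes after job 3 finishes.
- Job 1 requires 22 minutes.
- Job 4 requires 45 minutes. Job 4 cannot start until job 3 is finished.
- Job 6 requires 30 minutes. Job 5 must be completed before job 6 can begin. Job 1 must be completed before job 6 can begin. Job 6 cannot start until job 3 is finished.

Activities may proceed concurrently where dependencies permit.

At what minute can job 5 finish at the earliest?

113

Job 3 has no prerequisites, so it starts at minute 0 and finishes at minute 43.
Job 4 cannot begin until job 3 (finishes minute 43). It runs from minute 43 to 43 + 45 = minute 88.
Job 1 has no prerequisites, so it starts at minute 0 and finishes at minute 22.
Job 5 needs all of job 4 (finishes minute 88); job 1 (finishes minute 22). That puts its earliest start at minute 88; it finishes at 88 + 25 = minute 113.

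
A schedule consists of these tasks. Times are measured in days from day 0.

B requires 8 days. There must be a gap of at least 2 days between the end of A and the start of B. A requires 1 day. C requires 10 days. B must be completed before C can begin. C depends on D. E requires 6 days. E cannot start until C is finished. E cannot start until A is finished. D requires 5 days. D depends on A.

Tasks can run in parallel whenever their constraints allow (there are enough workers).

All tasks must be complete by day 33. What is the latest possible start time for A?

6

To finish by day 33, E (duration 6) must start no later than day 27.
Since E (must start by day 27) depends on it, C must finish by day 27. Backing off its 10-day duration gives a latest start of day 17.
B has to be done before C (must start by day 17). That means finishing by day 17, i.e. starting by 17 − 8 = day 9.
D has to be done before C (must start by day 17). That means finishing by day 17, i.e. starting by 17 − 5 = day 12.
For A: B (must start by day 9, minus 2-day gap → day 7); D (must start by day 12); E (must start by day 27). The most restrictive is day 7; with a 1-day duration, A must start by day 6.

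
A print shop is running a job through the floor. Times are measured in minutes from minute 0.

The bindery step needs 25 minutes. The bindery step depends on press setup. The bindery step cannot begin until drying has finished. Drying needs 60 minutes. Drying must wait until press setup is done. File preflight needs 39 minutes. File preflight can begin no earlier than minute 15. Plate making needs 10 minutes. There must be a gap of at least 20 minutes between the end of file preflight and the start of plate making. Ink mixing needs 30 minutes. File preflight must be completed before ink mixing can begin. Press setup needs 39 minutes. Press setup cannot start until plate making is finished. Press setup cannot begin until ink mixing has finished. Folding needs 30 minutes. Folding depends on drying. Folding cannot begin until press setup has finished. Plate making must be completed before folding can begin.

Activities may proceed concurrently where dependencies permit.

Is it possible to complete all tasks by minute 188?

No

File preflight cannot begin until its own release at minute 15. It runs from minute 15 to 15 + 39 = minute 54.
Ink mixing cannot begin until file preflight (finishes minute 54). It runs from minute 54 to 54 + 30 = minute 84.
Plate making cannot begin until file preflight (finishes minute 54, plus 20-minute gap → minute 74). It runs from minute 74 to 74 + 10 = minute 84.
Press setup has to wait for plate making (finishes minute 84); ink mixing (finishes minute 84). The latest of these is minute 84, so press setup runs minute 84 to 84 + 39 = minute 123.
Drying cannot begin until press setup (finishes minute 123). It runs from minute 123 to 123 + 60 = minute 183.
The bindery step cannot start until press setup (finishes minute 123); drying (finishes minute 183). The controlling bound is minute 183, so the bindery step finishes at 183 + 25 = minute 208.
For folding: drying (finishes minute 183); press setup (finishes minute 123); plate making (finishes minute 84). Taking the maximum gives a start of minute 183, and it finishes at 183 + 30 = minute 213.
The earliest everything can be done is minute 213, which is after the deadline of 188, so it is not possible.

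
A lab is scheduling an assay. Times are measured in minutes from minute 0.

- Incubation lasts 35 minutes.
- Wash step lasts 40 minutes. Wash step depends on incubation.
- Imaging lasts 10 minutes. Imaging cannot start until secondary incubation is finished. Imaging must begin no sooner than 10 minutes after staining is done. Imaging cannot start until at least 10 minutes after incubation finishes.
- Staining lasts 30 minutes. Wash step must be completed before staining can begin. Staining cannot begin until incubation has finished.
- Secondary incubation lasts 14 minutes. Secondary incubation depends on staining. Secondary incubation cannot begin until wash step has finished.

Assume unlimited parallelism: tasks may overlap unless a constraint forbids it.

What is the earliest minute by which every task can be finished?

129

Nothing blocks incubation, so it runs from minute 0 to minute 35.
Wash step cannot begin until incubation (finishes minute 35). It runs from minute 35 to 35 + 40 = minute 75.
Staining cannot start until wash step (finishes minute 75); incubation (finishes minute 35). The controlling bound is minute 75, so staining finishes at 75 + 30 = minute 105.
Secondary incubation has to wait for staining (finishes minute 105); wash step (finishes minute 75). The latest of these is minute 105, so secondary incubation runs minute 105 to 105 + 14 = minute 119.
For imaging: secondary incubation (finishes minute 119); staining (finishes minute 105, plus 10-minute gap → minute 115); incubation (finishes minute 35, plus 10-minute gap → minute 45). Taking the maximum gives a start of minute 119, and it finishes at 119 + 10 = minute 129.
All tasks are finished once the last one completes. Finish times: Incubation at 35, Wash step at 75, Staining at 105, Secondary incubation at 119, Imaging at 129. The latest is minute 129.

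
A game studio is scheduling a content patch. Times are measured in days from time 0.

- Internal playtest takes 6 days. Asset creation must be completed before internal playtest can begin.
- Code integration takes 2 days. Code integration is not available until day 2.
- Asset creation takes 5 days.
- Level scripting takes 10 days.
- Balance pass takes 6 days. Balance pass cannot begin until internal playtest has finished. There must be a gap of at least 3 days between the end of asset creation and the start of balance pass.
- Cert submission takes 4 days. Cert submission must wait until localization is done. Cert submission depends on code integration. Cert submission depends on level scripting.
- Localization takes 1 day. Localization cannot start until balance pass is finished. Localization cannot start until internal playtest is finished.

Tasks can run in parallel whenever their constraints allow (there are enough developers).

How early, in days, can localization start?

Asset creation can start immediately at day 0; it finishes at day 5.
Internal playtest cannot begin until asset creation (finishes day 5). It runs from day 5 to 5 + 6 = day 11.
Balance pass has to wait for internal playtest (finishes day 11); asset creation (finishes day 5, plus 3-day gap → day 8). The latest of these is day 11, so balance pass runs day 11 to 11 + 6 = day 17.
Localization waits on balance pass (finishes day 17); internal playtest (finishes day 11). The latest of these is day 17, which is the earliest localization can start.

17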